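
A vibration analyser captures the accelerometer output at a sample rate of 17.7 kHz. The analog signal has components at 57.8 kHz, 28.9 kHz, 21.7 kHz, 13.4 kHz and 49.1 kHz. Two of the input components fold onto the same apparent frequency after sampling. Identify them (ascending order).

21.7 kHz, 49.1 kHz

fs/2 = 8.85 kHz.
57.8 kHz mod fs = 4.7 kHz.
4.7 kHz ≤ fs/2 = 8.85 kHz, appears at 4.7 kHz.
28.9 kHz mod fs = 11.2 kHz.
11.2 kHz > fs/2 = 8.85 kHz, folds to fs − 11.2 kHz = 6.5 kHz.
21.7 kHz mod fs = 4 kHz.
4 kHz ≤ fs/2 = 8.85 kHz, appears at 4 kHz.
13.4 kHz > fs/2 = 8.85 kHz, folds to fs − 13.4 kHz = 4.3 kHz.
49.1 kHz mod fs = 13.7 kHz.
13.7 kHz > fs/2 = 8.85 kHz, folds to fs − 13.7 kHz = 4 kHz.
21.7 kHz and 49.1 kHz both map to 4 kHz.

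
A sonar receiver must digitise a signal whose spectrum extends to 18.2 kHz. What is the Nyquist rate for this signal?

36.4 kHz

Nyquist rate = 2 × 18.2 kHz = 36.4 kHz.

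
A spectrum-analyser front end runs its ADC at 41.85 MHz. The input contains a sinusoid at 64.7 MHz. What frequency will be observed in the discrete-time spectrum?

19 MHz

64.7 MHz mod fs = 22.85 MHz.
22.85 MHz > fs/2 = 20.925 MHz, folds to fs − 22.85 MHz = 19 MHz.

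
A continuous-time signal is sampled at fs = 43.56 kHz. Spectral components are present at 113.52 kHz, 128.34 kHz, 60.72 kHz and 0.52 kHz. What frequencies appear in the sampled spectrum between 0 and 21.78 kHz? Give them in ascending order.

fs/2 = 21.78 kHz.
113.52 kHz mod fs = 26.4 kHz.
26.4 kHz > fs/2 = 21.78 kHz, folds to fs − 26.4 kHz = 17.16 kHz.
128.34 kHz mod fs = 41.22 kHz.
41.22 kHz > fs/2 = 21.78 kHz, folds to fs − 41.22 kHz = 2.34 kHz.
60.72 kHz mod fs = 17.16 kHz.
17.16 kHz ≤ fs/2 = 21.78 kHz, appears at 17.16 kHz.
0.52 kHz ≤ fs/2 = 21.78 kHz, passes unchanged.
Distinct values: {0.52 kHz, 2.34 kHz, 17.16 kHz}.

0.52 kHz, 2.34 kHz, 17.16 kHz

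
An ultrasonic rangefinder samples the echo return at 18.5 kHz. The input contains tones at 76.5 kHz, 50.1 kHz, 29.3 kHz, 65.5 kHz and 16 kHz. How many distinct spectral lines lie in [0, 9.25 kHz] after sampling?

fs/2 = 9.25 kHz.
76.5 kHz mod fs = 2.5 kHz.
2.5 kHz ≤ fs/2 = 9.25 kHz, appears at 2.5 kHz.
50.1 kHz mod fs = 13.1 kHz.
13.1 kHz > fs/2 = 9.25 kHz, folds to fs − 13.1 kHz = 5.4 kHz.
29.3 kHz mod fs = 10.8 kHz.
10.8 kHz > fs/2 = 9.25 kHz, folds to fs − 10.8 kHz = 7.7 kHz.
65.5 kHz mod fs = 10 kHz.
10 kHz > fs/2 = 9.25 kHz, folds to fs − 10 kHz = 8.5 kHz.
16 kHz > fs/2 = 9.25 kHz, folds to fs − 16 kHz = 2.5 kHz.
Distinct values: {2.5 kHz, 5.4 kHz, 7.7 kHz, 8.5 kHz} → 4.

4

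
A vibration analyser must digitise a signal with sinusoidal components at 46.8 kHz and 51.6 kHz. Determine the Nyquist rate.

103.2 kHz

Highest-frequency component: 51.6 kHz.
Nyquist rate = 2 × 51.6 kHz = 103.2 kHz.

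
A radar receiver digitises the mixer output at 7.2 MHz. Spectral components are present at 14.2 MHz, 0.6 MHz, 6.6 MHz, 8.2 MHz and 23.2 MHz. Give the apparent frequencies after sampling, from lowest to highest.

fs/2 = 3.6 MHz.
14.2 MHz mod fs = 7 MHz.
7 MHz > fs/2 = 3.6 MHz, folds to fs − 7 MHz = 0.2 MHz.
0.6 MHz ≤ fs/2 = 3.6 MHz, passes unchanged.
6.6 MHz > fs/2 = 3.6 MHz, folds to fs − 6.6 MHz = 0.6 MHz.
8.2 MHz mod fs = 1 MHz.
1 MHz ≤ fs/2 = 3.6 MHz, appears at 1 MHz.
23.2 MHz mod fs = 1.6 MHz.
1.6 MHz ≤ fs/2 = 3.6 MHz, appears at 1.6 MHz.
Distinct values: {0.2 MHz, 0.6 MHz, 1 MHz, 1.6 MHz}.

0.2 MHz, 0.6 MHz, 1 MHz, 1.6 MHz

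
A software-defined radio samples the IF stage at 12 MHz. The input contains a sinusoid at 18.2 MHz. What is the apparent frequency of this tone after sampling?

18.2 MHz mod fs = 6.2 MHz.
6.2 MHz > fs/2 = 6 MHz, folds to fs − 6.2 MHz = 5.8 MHz.

5.8 MHz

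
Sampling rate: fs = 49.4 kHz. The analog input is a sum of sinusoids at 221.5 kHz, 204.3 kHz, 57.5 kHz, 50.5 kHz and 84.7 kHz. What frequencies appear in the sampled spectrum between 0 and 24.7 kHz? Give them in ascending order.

fs/2 = 24.7 kHz.
221.5 kHz mod fs = 23.9 kHz.
23.9 kHz ≤ fs/2 = 24.7 kHz, appears at 23.9 kHz.
204.3 kHz mod fs = 6.7 kHz.
6.7 kHz ≤ fs/2 = 24.7 kHz, appears at 6.7 kHz.
57.5 kHz mod fs = 8.1 kHz.
8.1 kHz ≤ fs/2 = 24.7 kHz, appears at 8.1 kHz.
50.5 kHz mod fs = 1.1 kHz.
1.1 kHz ≤ fs/2 = 24.7 kHz, appears at 1.1 kHz.
84.7 kHz mod fs = 35.3 kHz.
35.3 kHz > fs/2 = 24.7 kHz, folds to fs − 35.3 kHz = 14.1 kHz.
Distinct values: {1.1 kHz, 6.7 kHz, 8.1 kHz, 14.1 kHz, 23.9 kHz}.

1.1 kHz, 6.7 kHz, 8.1 kHz, 14.1 kHz, 23.9 kHz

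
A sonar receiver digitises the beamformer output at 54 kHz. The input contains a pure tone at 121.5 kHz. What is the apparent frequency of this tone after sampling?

13.5 kHz

121.5 kHz mod fs = 13.5 kHz.
13.5 kHz ≤ fs/2 = 27 kHz, appears at 13.5 kHz.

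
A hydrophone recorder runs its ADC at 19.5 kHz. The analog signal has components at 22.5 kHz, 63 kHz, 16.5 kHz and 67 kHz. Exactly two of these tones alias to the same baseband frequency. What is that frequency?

fs/2 = 9.75 kHz.
22.5 kHz mod fs = 3 kHz.
3 kHz ≤ fs/2 = 9.75 kHz, appears at 3 kHz.
63 kHz mod fs = 4.5 kHz.
4.5 kHz ≤ fs/2 = 9.75 kHz, appears at 4.5 kHz.
16.5 kHz > fs/2 = 9.75 kHz, folds to fs − 16.5 kHz = 3 kHz.
67 kHz mod fs = 8.5 kHz.
8.5 kHz ≤ fs/2 = 9.75 kHz, appears at 8.5 kHz.
16.5 kHz and 22.5 kHz both map to 3 kHz.

3 kHz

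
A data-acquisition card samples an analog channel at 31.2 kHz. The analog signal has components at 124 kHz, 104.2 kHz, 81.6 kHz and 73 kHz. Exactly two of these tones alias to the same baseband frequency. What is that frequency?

fs/2 = 15.6 kHz.
124 kHz mod fs = 30.4 kHz.
30.4 kHz > fs/2 = 15.6 kHz, folds to fs − 30.4 kHz = 0.8 kHz.
104.2 kHz mod fs = 10.6 kHz.
10.6 kHz ≤ fs/2 = 15.6 kHz, appears at 10.6 kHz.
81.6 kHz mod fs = 19.2 kHz.
19.2 kHz > fs/2 = 15.6 kHz, folds to fs − 19.2 kHz = 12 kHz.
73 kHz mod fs = 10.6 kHz.
10.6 kHz ≤ fs/2 = 15.6 kHz, appears at 10.6 kHz.
73 kHz and 104.2 kHz both map to 10.6 kHz.

10.6 kHz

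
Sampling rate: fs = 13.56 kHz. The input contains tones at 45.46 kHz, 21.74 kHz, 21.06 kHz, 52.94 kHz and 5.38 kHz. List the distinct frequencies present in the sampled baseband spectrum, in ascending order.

fs/2 = 6.78 kHz.
45.46 kHz mod fs = 4.78 kHz.
4.78 kHz ≤ fs/2 = 6.78 kHz, appears at 4.78 kHz.
21.74 kHz mod fs = 8.18 kHz.
8.18 kHz > fs/2 = 6.78 kHz, folds to fs − 8.18 kHz = 5.38 kHz.
21.06 kHz mod fs = 7.5 kHz.
7.5 kHz > fs/2 = 6.78 kHz, folds to fs − 7.5 kHz = 6.06 kHz.
52.94 kHz mod fs = 12.26 kHz.
12.26 kHz > fs/2 = 6.78 kHz, folds to fs − 12.26 kHz = 1.3 kHz.
5.38 kHz ≤ fs/2 = 6.78 kHz, passes unchanged.
Distinct values: {1.3 kHz, 4.78 kHz, 5.38 kHz, 6.06 kHz}.

1.3 kHz, 4.78 kHz, 5.38 kHz, 6.06 kHz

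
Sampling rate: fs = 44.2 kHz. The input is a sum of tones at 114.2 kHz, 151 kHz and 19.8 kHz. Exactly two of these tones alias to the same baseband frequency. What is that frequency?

fs/2 = 22.1 kHz.
114.2 kHz mod fs = 25.8 kHz.
25.8 kHz > fs/2 = 22.1 kHz, folds to fs − 25.8 kHz = 18.4 kHz.
151 kHz mod fs = 18.4 kHz.
18.4 kHz ≤ fs/2 = 22.1 kHz, appears at 18.4 kHz.
19.8 kHz ≤ fs/2 = 22.1 kHz, passes unchanged.
114.2 kHz and 151 kHz both map to 18.4 kHz.

18.4 kHz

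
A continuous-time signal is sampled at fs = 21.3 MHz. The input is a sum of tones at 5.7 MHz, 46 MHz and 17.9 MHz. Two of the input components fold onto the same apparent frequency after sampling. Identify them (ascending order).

fs/2 = 10.65 MHz.
5.7 MHz ≤ fs/2 = 10.65 MHz, passes unchanged.
46 MHz mod fs = 3.4 MHz.
3.4 MHz ≤ fs/2 = 10.65 MHz, appears at 3.4 MHz.
17.9 MHz > fs/2 = 10.65 MHz, folds to fs − 17.9 MHz = 3.4 MHz.
17.9 MHz and 46 MHz both map to 3.4 MHz.

17.9 MHz, 46 MHz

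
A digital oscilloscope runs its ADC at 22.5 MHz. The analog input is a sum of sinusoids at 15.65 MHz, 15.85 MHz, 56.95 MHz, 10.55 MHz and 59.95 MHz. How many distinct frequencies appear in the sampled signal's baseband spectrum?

4

fs/2 = 11.25 MHz.
15.65 MHz > fs/2 = 11.25 MHz, folds to fs − 15.65 MHz = 6.85 MHz.
15.85 MHz > fs/2 = 11.25 MHz, folds to fs − 15.85 MHz = 6.65 MHz.
56.95 MHz mod fs = 11.95 MHz.
11.95 MHz > fs/2 = 11.25 MHz, folds to fs − 11.95 MHz = 10.55 MHz.
10.55 MHz ≤ fs/2 = 11.25 MHz, passes unchanged.
59.95 MHz mod fs = 14.95 MHz.
14.95 MHz > fs/2 = 11.25 MHz, folds to fs − 14.95 MHz = 7.55 MHz.
Distinct values: {6.65 MHz, 6.85 MHz, 7.55 MHz, 10.55 MHz} → 4.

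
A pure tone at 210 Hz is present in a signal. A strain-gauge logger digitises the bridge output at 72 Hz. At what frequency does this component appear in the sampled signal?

6 Hz

210 Hz mod fs = 66 Hz.
66 Hz > fs/2 = 36 Hz, folds to fs − 66 Hz = 6 Hz.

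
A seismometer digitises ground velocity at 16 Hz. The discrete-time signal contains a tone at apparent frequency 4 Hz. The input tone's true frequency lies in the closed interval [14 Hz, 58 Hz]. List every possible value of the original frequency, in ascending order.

20 Hz, 28 Hz, 36 Hz, 44 Hz, 52 Hz

Frequencies that alias to 4 Hz are k·fs ± 4 Hz for integer k ≥ 0.
k=0: 4 Hz.
k=1: 12 Hz, 20 Hz.
k=2: 28 Hz, 36 Hz.
k=3: 44 Hz, 52 Hz.
k=4: 60 Hz, 68 Hz.
Within [14 Hz, 58 Hz]: 20 Hz, 28 Hz, 36 Hz, 44 Hz, 52 Hz.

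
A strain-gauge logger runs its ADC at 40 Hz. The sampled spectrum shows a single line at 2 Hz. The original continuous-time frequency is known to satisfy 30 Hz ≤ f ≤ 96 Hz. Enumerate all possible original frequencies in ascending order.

38 Hz, 42 Hz, 78 Hz, 82 Hz

Frequencies that alias to 2 Hz are k·fs ± 2 Hz for integer k ≥ 0.
k=0: 2 Hz.
k=1: 38 Hz, 42 Hz.
k=2: 78 Hz, 82 Hz.
k=3: 118 Hz, 122 Hz.
Within [30 Hz, 96 Hz]: 38 Hz, 42 Hz, 78 Hz, 82 Hz.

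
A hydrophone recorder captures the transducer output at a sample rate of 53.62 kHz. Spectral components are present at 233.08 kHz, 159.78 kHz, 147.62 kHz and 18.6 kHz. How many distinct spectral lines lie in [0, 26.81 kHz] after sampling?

3

fs/2 = 26.81 kHz.
233.08 kHz mod fs = 18.6 kHz.
18.6 kHz ≤ fs/2 = 26.81 kHz, appears at 18.6 kHz.
159.78 kHz mod fs = 52.54 kHz.
52.54 kHz > fs/2 = 26.81 kHz, folds to fs − 52.54 kHz = 1.08 kHz.
147.62 kHz mod fs = 40.38 kHz.
40.38 kHz > fs/2 = 26.81 kHz, folds to fs − 40.38 kHz = 13.24 kHz.
18.6 kHz ≤ fs/2 = 26.81 kHz, passes unchanged.
Distinct values: {1.08 kHz, 13.24 kHz, 18.6 kHz} → 3.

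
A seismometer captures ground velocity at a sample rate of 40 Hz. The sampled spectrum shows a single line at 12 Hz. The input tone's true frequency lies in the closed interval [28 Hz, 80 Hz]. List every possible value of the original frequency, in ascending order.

Frequencies that alias to 12 Hz are k·fs ± 12 Hz for integer k ≥ 0.
k=0: 12 Hz.
k=1: 28 Hz, 52 Hz.
k=2: 68 Hz, 92 Hz.
k=3: 108 Hz, 132 Hz.
Within [28 Hz, 80 Hz]: 28 Hz, 52 Hz, 68 Hz.

28 Hz, 52 Hz, 68 Hz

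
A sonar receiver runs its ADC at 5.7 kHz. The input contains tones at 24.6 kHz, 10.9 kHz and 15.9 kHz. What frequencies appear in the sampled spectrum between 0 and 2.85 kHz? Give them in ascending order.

fs/2 = 2.85 kHz.
24.6 kHz mod fs = 1.8 kHz.
1.8 kHz ≤ fs/2 = 2.85 kHz, appears at 1.8 kHz.
10.9 kHz mod fs = 5.2 kHz.
5.2 kHz > fs/2 = 2.85 kHz, folds to fs − 5.2 kHz = 0.5 kHz.
15.9 kHz mod fs = 4.5 kHz.
4.5 kHz > fs/2 = 2.85 kHz, folds to fs − 4.5 kHz = 1.2 kHz.
Distinct values: {0.5 kHz, 1.2 kHz, 1.8 kHz}.

0.5 kHz, 1.2 kHz, 1.8 kHz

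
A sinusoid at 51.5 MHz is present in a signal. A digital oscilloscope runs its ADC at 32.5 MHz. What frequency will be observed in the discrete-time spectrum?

51.5 MHz mod fs = 19 MHz.
19 MHz > fs/2 = 16.25 MHz, folds to fs − 19 MHz = 13.5 MHz.

13.5 MHz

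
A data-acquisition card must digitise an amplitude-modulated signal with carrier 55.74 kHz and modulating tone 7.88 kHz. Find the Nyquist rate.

AM sidebands sit at fc ± fm = 47.86 kHz and 63.62 kHz.
Highest-frequency component: 63.62 kHz.
Nyquist rate = 2 × 63.62 kHz = 127.24 kHz.

127.24 kHz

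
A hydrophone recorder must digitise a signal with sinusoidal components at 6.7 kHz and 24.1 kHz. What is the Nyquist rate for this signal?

Highest-frequency component: 24.1 kHz.
Nyquist rate = 2 × 24.1 kHz = 48.2 kHz.

48.2 kHz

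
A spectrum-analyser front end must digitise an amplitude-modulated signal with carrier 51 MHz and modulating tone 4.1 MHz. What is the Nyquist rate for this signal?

110.2 MHz

AM sidebands sit at fc ± fm = 46.9 MHz and 55.1 MHz.
Highest-frequency component: 55.1 MHz.
Nyquist rate = 2 × 55.1 MHz = 110.2 MHz.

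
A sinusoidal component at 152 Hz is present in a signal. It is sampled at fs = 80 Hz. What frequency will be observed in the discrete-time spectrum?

152 Hz mod fs = 72 Hz.
72 Hz > fs/2 = 40 Hz, folds to fs − 72 Hz = 8 Hz.

8 Hz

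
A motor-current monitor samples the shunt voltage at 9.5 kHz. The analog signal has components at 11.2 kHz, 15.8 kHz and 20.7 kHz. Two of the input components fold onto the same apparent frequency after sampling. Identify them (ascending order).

fs/2 = 4.75 kHz.
11.2 kHz mod fs = 1.7 kHz.
1.7 kHz ≤ fs/2 = 4.75 kHz, appears at 1.7 kHz.
15.8 kHz mod fs = 6.3 kHz.
6.3 kHz > fs/2 = 4.75 kHz, folds to fs − 6.3 kHz = 3.2 kHz.
20.7 kHz mod fs = 1.7 kHz.
1.7 kHz ≤ fs/2 = 4.75 kHz, appears at 1.7 kHz.
11.2 kHz and 20.7 kHz both map to 1.7 kHz.

11.2 kHz, 20.7 kHz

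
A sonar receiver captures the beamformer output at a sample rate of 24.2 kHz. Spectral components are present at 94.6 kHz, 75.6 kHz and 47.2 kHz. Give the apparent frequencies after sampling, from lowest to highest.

fs/2 = 12.1 kHz.
94.6 kHz mod fs = 22 kHz.
22 kHz > fs/2 = 12.1 kHz, folds to fs − 22 kHz = 2.2 kHz.
75.6 kHz mod fs = 3 kHz.
3 kHz ≤ fs/2 = 12.1 kHz, appears at 3 kHz.
47.2 kHz mod fs = 23 kHz.
23 kHz > fs/2 = 12.1 kHz, folds to fs − 23 kHz = 1.2 kHz.
Distinct values: {1.2 kHz, 2.2 kHz, 3 kHz}.

1.2 kHz, 2.2 kHz, 3 kHz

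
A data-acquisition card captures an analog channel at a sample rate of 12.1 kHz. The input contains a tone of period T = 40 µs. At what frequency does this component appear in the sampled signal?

T = 40 µs → f = 1/T = 25 kHz.
25 kHz mod fs = 0.8 kHz.
0.8 kHz ≤ fs/2 = 6.05 kHz, appears at 0.8 kHz.

0.8 kHz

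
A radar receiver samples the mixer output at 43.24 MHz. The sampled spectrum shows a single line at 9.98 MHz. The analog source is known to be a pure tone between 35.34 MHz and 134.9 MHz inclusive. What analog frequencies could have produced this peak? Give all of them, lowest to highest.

53.22 MHz, 76.5 MHz, 96.46 MHz, 119.74 MHz

Frequencies that alias to 9.98 MHz are k·fs ± 9.98 MHz for integer k ≥ 0.
k=0: 9.98 MHz.
k=1: 33.26 MHz, 53.22 MHz.
k=2: 76.5 MHz, 96.46 MHz.
k=3: 119.74 MHz, 139.7 MHz.
k=4: 162.98 MHz, 182.94 MHz.
Within [35.34 MHz, 134.9 MHz]: 53.22 MHz, 76.5 MHz, 96.46 MHz, 119.74 MHz.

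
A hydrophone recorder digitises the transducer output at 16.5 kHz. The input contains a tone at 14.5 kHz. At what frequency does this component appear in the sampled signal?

2 kHz

14.5 kHz > fs/2 = 8.25 kHz, folds to fs − 14.5 kHz = 2 kHz.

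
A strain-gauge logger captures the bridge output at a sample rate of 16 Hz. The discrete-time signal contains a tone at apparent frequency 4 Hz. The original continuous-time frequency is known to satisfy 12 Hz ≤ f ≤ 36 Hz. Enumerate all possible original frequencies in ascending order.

Frequencies that alias to 4 Hz are k·fs ± 4 Hz for integer k ≥ 0.
k=0: 4 Hz.
k=1: 12 Hz, 20 Hz.
k=2: 28 Hz, 36 Hz.
k=3: 44 Hz, 52 Hz.
Within [12 Hz, 36 Hz]: 12 Hz, 20 Hz, 28 Hz, 36 Hz.

12 Hz, 20 Hz, 28 Hz, 36 Hz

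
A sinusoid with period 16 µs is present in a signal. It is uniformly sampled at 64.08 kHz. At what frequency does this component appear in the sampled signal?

T = 16 µs → f = 1/T = 62.5 kHz.
62.5 kHz > fs/2 = 32.04 kHz, folds to fs − 62.5 kHz = 1.58 kHz.

1.58 kHz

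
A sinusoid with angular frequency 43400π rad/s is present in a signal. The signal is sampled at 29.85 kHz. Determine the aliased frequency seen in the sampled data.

8.15 kHz

ω = 43400π rad/s → f = ω/(2π) = 21700 Hz = 21.7 kHz.
21.7 kHz > fs/2 = 14.925 kHz, folds to fs − 21.7 kHz = 8.15 kHz.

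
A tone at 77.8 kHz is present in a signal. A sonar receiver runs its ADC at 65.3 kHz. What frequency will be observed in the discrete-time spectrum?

12.5 kHz

77.8 kHz mod fs = 12.5 kHz.
12.5 kHz ≤ fs/2 = 32.65 kHz, appears at 12.5 kHz.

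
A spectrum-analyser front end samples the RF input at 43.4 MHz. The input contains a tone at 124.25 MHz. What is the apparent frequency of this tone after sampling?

5.95 MHz

124.25 MHz mod fs = 37.45 MHz.
37.45 MHz > fs/2 = 21.7 MHz, folds to fs − 37.45 MHz = 5.95 MHz.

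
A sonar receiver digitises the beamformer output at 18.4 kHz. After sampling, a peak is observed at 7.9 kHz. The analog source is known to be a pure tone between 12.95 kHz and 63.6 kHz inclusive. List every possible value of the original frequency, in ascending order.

Frequencies that alias to 7.9 kHz are k·fs ± 7.9 kHz for integer k ≥ 0.
k=0: 7.9 kHz.
k=1: 10.5 kHz, 26.3 kHz.
k=2: 28.9 kHz, 44.7 kHz.
k=3: 47.3 kHz, 63.1 kHz.
k=4: 65.7 kHz, 81.5 kHz.
Within [12.95 kHz, 63.6 kHz]: 26.3 kHz, 28.9 kHz, 44.7 kHz, 47.3 kHz, 63.1 kHz.

26.3 kHz, 28.9 kHz, 44.7 kHz, 47.3 kHz, 63.1 kHz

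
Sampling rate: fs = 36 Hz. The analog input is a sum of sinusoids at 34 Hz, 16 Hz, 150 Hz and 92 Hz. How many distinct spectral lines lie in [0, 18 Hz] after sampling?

fs/2 = 18 Hz.
34 Hz > fs/2 = 18 Hz, folds to fs − 34 Hz = 2 Hz.
16 Hz ≤ fs/2 = 18 Hz, passes unchanged.
150 Hz mod fs = 6 Hz.
6 Hz ≤ fs/2 = 18 Hz, appears at 6 Hz.
92 Hz mod fs = 20 Hz.
20 Hz > fs/2 = 18 Hz, folds to fs − 20 Hz = 16 Hz.
Distinct values: {2 Hz, 6 Hz, 16 Hz} → 3.

3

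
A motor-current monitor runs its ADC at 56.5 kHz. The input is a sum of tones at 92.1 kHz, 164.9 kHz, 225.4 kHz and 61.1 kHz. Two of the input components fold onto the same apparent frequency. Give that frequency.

4.6 kHz

fs/2 = 28.25 kHz.
92.1 kHz mod fs = 35.6 kHz.
35.6 kHz > fs/2 = 28.25 kHz, folds to fs − 35.6 kHz = 20.9 kHz.
164.9 kHz mod fs = 51.9 kHz.
51.9 kHz > fs/2 = 28.25 kHz, folds to fs − 51.9 kHz = 4.6 kHz.
225.4 kHz mod fs = 55.9 kHz.
55.9 kHz > fs/2 = 28.25 kHz, folds to fs − 55.9 kHz = 0.6 kHz.
61.1 kHz mod fs = 4.6 kHz.
4.6 kHz ≤ fs/2 = 28.25 kHz, appears at 4.6 kHz.
61.1 kHz and 164.9 kHz both map to 4.6 kHz.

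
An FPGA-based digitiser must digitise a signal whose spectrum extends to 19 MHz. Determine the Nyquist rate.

38 MHz

Nyquist rate = 2 × 19 MHz = 38 MHz.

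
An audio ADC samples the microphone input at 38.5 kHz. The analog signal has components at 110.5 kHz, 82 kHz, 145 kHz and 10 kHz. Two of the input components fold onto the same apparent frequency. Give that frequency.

5 kHz

fs/2 = 19.25 kHz.
110.5 kHz mod fs = 33.5 kHz.
33.5 kHz > fs/2 = 19.25 kHz, folds to fs − 33.5 kHz = 5 kHz.
82 kHz mod fs = 5 kHz.
5 kHz ≤ fs/2 = 19.25 kHz, appears at 5 kHz.
145 kHz mod fs = 29.5 kHz.
29.5 kHz > fs/2 = 19.25 kHz, folds to fs − 29.5 kHz = 9 kHz.
10 kHz ≤ fs/2 = 19.25 kHz, passes unchanged.
82 kHz and 110.5 kHz both map to 5 kHz.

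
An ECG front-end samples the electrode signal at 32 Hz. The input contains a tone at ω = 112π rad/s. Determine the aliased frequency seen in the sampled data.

ω = 112π rad/s → f = ω/(2π) = 56 Hz.
56 Hz mod fs = 24 Hz.
24 Hz > fs/2 = 16 Hz, folds to fs − 24 Hz = 8 Hz.

8 Hz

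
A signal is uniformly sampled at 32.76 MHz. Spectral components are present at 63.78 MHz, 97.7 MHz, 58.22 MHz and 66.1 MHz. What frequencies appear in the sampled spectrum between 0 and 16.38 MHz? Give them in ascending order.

0.58 MHz, 1.74 MHz, 7.3 MHz

fs/2 = 16.38 MHz.
63.78 MHz mod fs = 31.02 MHz.
31.02 MHz > fs/2 = 16.38 MHz, folds to fs − 31.02 MHz = 1.74 MHz.
97.7 MHz mod fs = 32.18 MHz.
32.18 MHz > fs/2 = 16.38 MHz, folds to fs − 32.18 MHz = 0.58 MHz.
58.22 MHz mod fs = 25.46 MHz.
25.46 MHz > fs/2 = 16.38 MHz, folds to fs − 25.46 MHz = 7.3 MHz.
66.1 MHz mod fs = 0.58 MHz.
0.58 MHz ≤ fs/2 = 16.38 MHz, appears at 0.58 MHz.
Distinct values: {0.58 MHz, 1.74 MHz, 7.3 MHz}.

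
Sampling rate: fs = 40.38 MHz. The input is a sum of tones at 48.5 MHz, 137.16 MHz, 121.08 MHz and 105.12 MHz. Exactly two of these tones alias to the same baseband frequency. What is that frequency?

16.02 MHz

fs/2 = 20.19 MHz.
48.5 MHz mod fs = 8.12 MHz.
8.12 MHz ≤ fs/2 = 20.19 MHz, appears at 8.12 MHz.
137.16 MHz mod fs = 16.02 MHz.
16.02 MHz ≤ fs/2 = 20.19 MHz, appears at 16.02 MHz.
121.08 MHz mod fs = 40.32 MHz.
40.32 MHz > fs/2 = 20.19 MHz, folds to fs − 40.32 MHz = 0.06 MHz.
105.12 MHz mod fs = 24.36 MHz.
24.36 MHz > fs/2 = 20.19 MHz, folds to fs − 24.36 MHz = 16.02 MHz.
105.12 MHz and 137.16 MHz both map to 16.02 MHz.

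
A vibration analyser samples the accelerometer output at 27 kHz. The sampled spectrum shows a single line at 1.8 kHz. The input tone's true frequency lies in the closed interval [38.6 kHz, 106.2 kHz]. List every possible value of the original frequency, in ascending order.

Frequencies that alias to 1.8 kHz are k·fs ± 1.8 kHz for integer k ≥ 0.
k=0: 1.8 kHz.
k=1: 25.2 kHz, 28.8 kHz.
k=2: 52.2 kHz, 55.8 kHz.
k=3: 79.2 kHz, 82.8 kHz.
k=4: 106.2 kHz, 109.8 kHz.
k=5: 133.2 kHz, 136.8 kHz.
Within [38.6 kHz, 106.2 kHz]: 52.2 kHz, 55.8 kHz, 79.2 kHz, 82.8 kHz, 106.2 kHz.

52.2 kHz, 55.8 kHz, 79.2 kHz, 82.8 kHz, 106.2 kHz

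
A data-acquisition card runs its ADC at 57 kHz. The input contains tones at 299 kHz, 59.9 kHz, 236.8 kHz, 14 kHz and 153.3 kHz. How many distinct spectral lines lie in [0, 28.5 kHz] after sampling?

fs/2 = 28.5 kHz.
299 kHz mod fs = 14 kHz.
14 kHz ≤ fs/2 = 28.5 kHz, appears at 14 kHz.
59.9 kHz mod fs = 2.9 kHz.
2.9 kHz ≤ fs/2 = 28.5 kHz, appears at 2.9 kHz.
236.8 kHz mod fs = 8.8 kHz.
8.8 kHz ≤ fs/2 = 28.5 kHz, appears at 8.8 kHz.
14 kHz ≤ fs/2 = 28.5 kHz, passes unchanged.
153.3 kHz mod fs = 39.3 kHz.
39.3 kHz > fs/2 = 28.5 kHz, folds to fs − 39.3 kHz = 17.7 kHz.
Distinct values: {2.9 kHz, 8.8 kHz, 14 kHz, 17.7 kHz} → 4.

4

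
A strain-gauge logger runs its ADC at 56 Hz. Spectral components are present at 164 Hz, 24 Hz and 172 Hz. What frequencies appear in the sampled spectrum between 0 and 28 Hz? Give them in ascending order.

4 Hz, 24 Hz

fs/2 = 28 Hz.
164 Hz mod fs = 52 Hz.
52 Hz > fs/2 = 28 Hz, folds to fs − 52 Hz = 4 Hz.
24 Hz ≤ fs/2 = 28 Hz, passes unchanged.
172 Hz mod fs = 4 Hz.
4 Hz ≤ fs/2 = 28 Hz, appears at 4 Hz.
Distinct values: {4 Hz, 24 Hz}.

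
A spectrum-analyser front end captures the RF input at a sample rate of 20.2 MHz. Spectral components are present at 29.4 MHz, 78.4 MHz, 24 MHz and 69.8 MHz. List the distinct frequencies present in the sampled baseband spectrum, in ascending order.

2.4 MHz, 3.8 MHz, 9.2 MHz

fs/2 = 10.1 MHz.
29.4 MHz mod fs = 9.2 MHz.
9.2 MHz ≤ fs/2 = 10.1 MHz, appears at 9.2 MHz.
78.4 MHz mod fs = 17.8 MHz.
17.8 MHz > fs/2 = 10.1 MHz, folds to fs − 17.8 MHz = 2.4 MHz.
24 MHz mod fs = 3.8 MHz.
3.8 MHz ≤ fs/2 = 10.1 MHz, appears at 3.8 MHz.
69.8 MHz mod fs = 9.2 MHz.
9.2 MHz ≤ fs/2 = 10.1 MHz, appears at 9.2 MHz.
Distinct values: {2.4 MHz, 3.8 MHz, 9.2 MHz}.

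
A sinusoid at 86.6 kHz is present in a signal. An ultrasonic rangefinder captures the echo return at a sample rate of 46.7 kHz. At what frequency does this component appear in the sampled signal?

86.6 kHz mod fs = 39.9 kHz.
39.9 kHz > fs/2 = 23.35 kHz, folds to fs − 39.9 kHz = 6.8 kHz.

6.8 kHz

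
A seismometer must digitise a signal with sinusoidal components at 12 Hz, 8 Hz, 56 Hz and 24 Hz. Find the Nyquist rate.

112 Hz

Highest-frequency component: 56 Hz.
Nyquist rate = 2 × 56 Hz = 112 Hz.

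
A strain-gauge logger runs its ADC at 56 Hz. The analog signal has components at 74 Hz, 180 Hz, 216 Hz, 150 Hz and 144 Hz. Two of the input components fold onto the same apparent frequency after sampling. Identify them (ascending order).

fs/2 = 28 Hz.
74 Hz mod fs = 18 Hz.
18 Hz ≤ fs/2 = 28 Hz, appears at 18 Hz.
180 Hz mod fs = 12 Hz.
12 Hz ≤ fs/2 = 28 Hz, appears at 12 Hz.
216 Hz mod fs = 48 Hz.
48 Hz > fs/2 = 28 Hz, folds to fs − 48 Hz = 8 Hz.
150 Hz mod fs = 38 Hz.
38 Hz > fs/2 = 28 Hz, folds to fs − 38 Hz = 18 Hz.
144 Hz mod fs = 32 Hz.
32 Hz > fs/2 = 28 Hz, folds to fs − 32 Hz = 24 Hz.
74 Hz and 150 Hz both map to 18 Hz.

74 Hz, 150 Hz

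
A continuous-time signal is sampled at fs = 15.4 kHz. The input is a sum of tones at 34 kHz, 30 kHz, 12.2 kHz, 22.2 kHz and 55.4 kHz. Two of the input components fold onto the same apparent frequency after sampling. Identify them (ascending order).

12.2 kHz, 34 kHz

fs/2 = 7.7 kHz.
34 kHz mod fs = 3.2 kHz.
3.2 kHz ≤ fs/2 = 7.7 kHz, appears at 3.2 kHz.
30 kHz mod fs = 14.6 kHz.
14.6 kHz > fs/2 = 7.7 kHz, folds to fs − 14.6 kHz = 0.8 kHz.
12.2 kHz > fs/2 = 7.7 kHz, folds to fs − 12.2 kHz = 3.2 kHz.
22.2 kHz mod fs = 6.8 kHz.
6.8 kHz ≤ fs/2 = 7.7 kHz, appears at 6.8 kHz.
55.4 kHz mod fs = 9.2 kHz.
9.2 kHz > fs/2 = 7.7 kHz, folds to fs − 9.2 kHz = 6.2 kHz.
12.2 kHz and 34 kHz both map to 3.2 kHz.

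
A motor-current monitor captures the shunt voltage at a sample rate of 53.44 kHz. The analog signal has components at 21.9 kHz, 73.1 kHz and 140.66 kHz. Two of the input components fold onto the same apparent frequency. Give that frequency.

19.66 kHz

fs/2 = 26.72 kHz.
21.9 kHz ≤ fs/2 = 26.72 kHz, passes unchanged.
73.1 kHz mod fs = 19.66 kHz.
19.66 kHz ≤ fs/2 = 26.72 kHz, appears at 19.66 kHz.
140.66 kHz mod fs = 33.78 kHz.
33.78 kHz > fs/2 = 26.72 kHz, folds to fs − 33.78 kHz = 19.66 kHz.
73.1 kHz and 140.66 kHz both map to 19.66 kHz.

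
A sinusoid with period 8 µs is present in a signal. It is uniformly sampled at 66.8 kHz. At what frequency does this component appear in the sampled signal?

T = 8 µs → f = 1/T = 125 kHz.
125 kHz mod fs = 58.2 kHz.
58.2 kHz > fs/2 = 33.4 kHz, folds to fs − 58.2 kHz = 8.6 kHz.

8.6 kHz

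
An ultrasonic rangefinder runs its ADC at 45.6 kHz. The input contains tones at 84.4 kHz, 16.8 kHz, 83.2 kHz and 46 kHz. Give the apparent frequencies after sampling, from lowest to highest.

0.4 kHz, 6.8 kHz, 8 kHz, 16.8 kHz

fs/2 = 22.8 kHz.
84.4 kHz mod fs = 38.8 kHz.
38.8 kHz > fs/2 = 22.8 kHz, folds to fs − 38.8 kHz = 6.8 kHz.
16.8 kHz ≤ fs/2 = 22.8 kHz, passes unchanged.
83.2 kHz mod fs = 37.6 kHz.
37.6 kHz > fs/2 = 22.8 kHz, folds to fs − 37.6 kHz = 8 kHz.
46 kHz mod fs = 0.4 kHz.
0.4 kHz ≤ fs/2 = 22.8 kHz, appears at 0.4 kHz.
Distinct values: {0.4 kHz, 6.8 kHz, 8 kHz, 16.8 kHz}.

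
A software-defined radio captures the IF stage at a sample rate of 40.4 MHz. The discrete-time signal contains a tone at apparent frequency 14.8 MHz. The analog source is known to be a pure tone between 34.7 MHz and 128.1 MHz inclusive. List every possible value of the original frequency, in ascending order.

55.2 MHz, 66 MHz, 95.6 MHz, 106.4 MHz

Frequencies that alias to 14.8 MHz are k·fs ± 14.8 MHz for integer k ≥ 0.
k=0: 14.8 MHz.
k=1: 25.6 MHz, 55.2 MHz.
k=2: 66 MHz, 95.6 MHz.
k=3: 106.4 MHz, 136 MHz.
k=4: 146.8 MHz, 176.4 MHz.
Within [34.7 MHz, 128.1 MHz]: 55.2 MHz, 66 MHz, 95.6 MHz, 106.4 MHz.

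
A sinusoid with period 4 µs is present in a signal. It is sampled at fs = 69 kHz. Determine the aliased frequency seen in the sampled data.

26 kHz

T = 4 µs → f = 1/T = 250 kHz.
250 kHz mod fs = 43 kHz.
43 kHz > fs/2 = 34.5 kHz, folds to fs − 43 kHz = 26 kHz.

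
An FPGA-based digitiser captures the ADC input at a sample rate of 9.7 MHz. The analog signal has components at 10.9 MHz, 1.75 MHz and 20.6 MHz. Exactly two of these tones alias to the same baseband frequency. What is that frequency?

1.2 MHz

fs/2 = 4.85 MHz.
10.9 MHz mod fs = 1.2 MHz.
1.2 MHz ≤ fs/2 = 4.85 MHz, appears at 1.2 MHz.
1.75 MHz ≤ fs/2 = 4.85 MHz, passes unchanged.
20.6 MHz mod fs = 1.2 MHz.
1.2 MHz ≤ fs/2 = 4.85 MHz, appears at 1.2 MHz.
10.9 MHz and 20.6 MHz both map to 1.2 MHz.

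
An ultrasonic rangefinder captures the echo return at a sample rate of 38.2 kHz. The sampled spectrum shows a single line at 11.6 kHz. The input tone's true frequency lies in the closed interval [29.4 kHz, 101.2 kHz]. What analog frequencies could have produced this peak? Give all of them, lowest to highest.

49.8 kHz, 64.8 kHz, 88 kHz

Frequencies that alias to 11.6 kHz are k·fs ± 11.6 kHz for integer k ≥ 0.
k=0: 11.6 kHz.
k=1: 26.6 kHz, 49.8 kHz.
k=2: 64.8 kHz, 88 kHz.
k=3: 103 kHz, 126.2 kHz.
Within [29.4 kHz, 101.2 kHz]: 49.8 kHz, 64.8 kHz, 88 kHz.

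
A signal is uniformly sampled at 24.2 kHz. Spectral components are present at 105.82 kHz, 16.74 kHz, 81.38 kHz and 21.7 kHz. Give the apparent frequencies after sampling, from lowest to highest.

fs/2 = 12.1 kHz.
105.82 kHz mod fs = 9.02 kHz.
9.02 kHz ≤ fs/2 = 12.1 kHz, appears at 9.02 kHz.
16.74 kHz > fs/2 = 12.1 kHz, folds to fs − 16.74 kHz = 7.46 kHz.
81.38 kHz mod fs = 8.78 kHz.
8.78 kHz ≤ fs/2 = 12.1 kHz, appears at 8.78 kHz.
21.7 kHz > fs/2 = 12.1 kHz, folds to fs − 21.7 kHz = 2.5 kHz.
Distinct values: {2.5 kHz, 7.46 kHz, 8.78 kHz, 9.02 kHz}.

2.5 kHz, 7.46 kHz, 8.78 kHz, 9.02 kHz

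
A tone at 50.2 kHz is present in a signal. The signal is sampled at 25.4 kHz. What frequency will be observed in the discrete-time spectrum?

50.2 kHz mod fs = 24.8 kHz.
24.8 kHz > fs/2 = 12.7 kHz, folds to fs − 24.8 kHz = 0.6 kHz.

0.6 kHz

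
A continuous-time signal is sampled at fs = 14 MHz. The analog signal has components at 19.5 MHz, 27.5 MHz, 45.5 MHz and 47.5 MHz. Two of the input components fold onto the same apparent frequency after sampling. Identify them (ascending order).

19.5 MHz, 47.5 MHz

fs/2 = 7 MHz.
19.5 MHz mod fs = 5.5 MHz.
5.5 MHz ≤ fs/2 = 7 MHz, appears at 5.5 MHz.
27.5 MHz mod fs = 13.5 MHz.
13.5 MHz > fs/2 = 7 MHz, folds to fs − 13.5 MHz = 0.5 MHz.
45.5 MHz mod fs = 3.5 MHz.
3.5 MHz ≤ fs/2 = 7 MHz, appears at 3.5 MHz.
47.5 MHz mod fs = 5.5 MHz.
5.5 MHz ≤ fs/2 = 7 MHz, appears at 5.5 MHz.
19.5 MHz and 47.5 MHz both map to 5.5 MHz.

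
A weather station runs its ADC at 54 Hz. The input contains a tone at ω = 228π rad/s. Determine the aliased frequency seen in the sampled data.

6 Hz

ω = 228π rad/s → f = ω/(2π) = 114 Hz.
114 Hz mod fs = 6 Hz.
6 Hz ≤ fs/2 = 27 Hz, appears at 6 Hz.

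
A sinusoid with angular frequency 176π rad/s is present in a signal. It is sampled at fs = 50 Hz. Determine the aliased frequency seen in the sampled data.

12 Hz

ω = 176π rad/s → f = ω/(2π) = 88 Hz.
88 Hz mod fs = 38 Hz.
38 Hz > fs/2 = 25 Hz, folds to fs − 38 Hz = 12 Hz.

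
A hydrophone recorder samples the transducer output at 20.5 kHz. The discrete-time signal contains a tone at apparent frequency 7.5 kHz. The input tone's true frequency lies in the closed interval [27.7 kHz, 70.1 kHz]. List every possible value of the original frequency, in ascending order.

28 kHz, 33.5 kHz, 48.5 kHz, 54 kHz, 69 kHz

Frequencies that alias to 7.5 kHz are k·fs ± 7.5 kHz for integer k ≥ 0.
k=0: 7.5 kHz.
k=1: 13 kHz, 28 kHz.
k=2: 33.5 kHz, 48.5 kHz.
k=3: 54 kHz, 69 kHz.
k=4: 74.5 kHz, 89.5 kHz.
Within [27.7 kHz, 70.1 kHz]: 28 kHz, 33.5 kHz, 48.5 kHz, 54 kHz, 69 kHz.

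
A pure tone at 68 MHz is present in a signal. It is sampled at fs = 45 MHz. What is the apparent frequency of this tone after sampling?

68 MHz mod fs = 23 MHz.
23 MHz > fs/2 = 22.5 MHz, folds to fs − 23 MHz = 22 MHz.

22 MHz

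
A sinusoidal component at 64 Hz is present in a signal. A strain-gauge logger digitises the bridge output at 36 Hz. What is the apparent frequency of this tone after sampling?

64 Hz mod fs = 28 Hz.
28 Hz > fs/2 = 18 Hz, folds to fs − 28 Hz = 8 Hz.

8 Hz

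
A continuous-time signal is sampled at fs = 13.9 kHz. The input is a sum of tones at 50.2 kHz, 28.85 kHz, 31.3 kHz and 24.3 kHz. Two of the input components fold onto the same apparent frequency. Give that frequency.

fs/2 = 6.95 kHz.
50.2 kHz mod fs = 8.5 kHz.
8.5 kHz > fs/2 = 6.95 kHz, folds to fs − 8.5 kHz = 5.4 kHz.
28.85 kHz mod fs = 1.05 kHz.
1.05 kHz ≤ fs/2 = 6.95 kHz, appears at 1.05 kHz.
31.3 kHz mod fs = 3.5 kHz.
3.5 kHz ≤ fs/2 = 6.95 kHz, appears at 3.5 kHz.
24.3 kHz mod fs = 10.4 kHz.
10.4 kHz > fs/2 = 6.95 kHz, folds to fs − 10.4 kHz = 3.5 kHz.
24.3 kHz and 31.3 kHz both map to 3.5 kHz.

3.5 kHz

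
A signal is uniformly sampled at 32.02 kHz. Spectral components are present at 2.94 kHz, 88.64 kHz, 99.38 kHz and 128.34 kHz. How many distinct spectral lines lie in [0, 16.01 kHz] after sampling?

4

fs/2 = 16.01 kHz.
2.94 kHz ≤ fs/2 = 16.01 kHz, passes unchanged.
88.64 kHz mod fs = 24.6 kHz.
24.6 kHz > fs/2 = 16.01 kHz, folds to fs − 24.6 kHz = 7.42 kHz.
99.38 kHz mod fs = 3.32 kHz.
3.32 kHz ≤ fs/2 = 16.01 kHz, appears at 3.32 kHz.
128.34 kHz mod fs = 0.26 kHz.
0.26 kHz ≤ fs/2 = 16.01 kHz, appears at 0.26 kHz.
Distinct values: {0.26 kHz, 2.94 kHz, 3.32 kHz, 7.42 kHz} → 4.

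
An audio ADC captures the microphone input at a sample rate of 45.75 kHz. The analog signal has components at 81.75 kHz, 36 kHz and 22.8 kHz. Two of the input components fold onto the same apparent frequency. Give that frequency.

fs/2 = 22.875 kHz.
81.75 kHz mod fs = 36 kHz.
36 kHz > fs/2 = 22.875 kHz, folds to fs − 36 kHz = 9.75 kHz.
36 kHz > fs/2 = 22.875 kHz, folds to fs − 36 kHz = 9.75 kHz.
22.8 kHz ≤ fs/2 = 22.875 kHz, passes unchanged.
36 kHz and 81.75 kHz both map to 9.75 kHz.

9.75 kHz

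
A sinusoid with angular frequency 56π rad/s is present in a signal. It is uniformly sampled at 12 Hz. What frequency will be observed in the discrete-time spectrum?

ω = 56π rad/s → f = ω/(2π) = 28 Hz.
28 Hz mod fs = 4 Hz.
4 Hz ≤ fs/2 = 6 Hz, appears at 4 Hz.

4 Hz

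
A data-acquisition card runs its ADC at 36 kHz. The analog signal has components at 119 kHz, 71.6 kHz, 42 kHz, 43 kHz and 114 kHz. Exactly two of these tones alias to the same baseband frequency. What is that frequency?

6 kHz

fs/2 = 18 kHz.
119 kHz mod fs = 11 kHz.
11 kHz ≤ fs/2 = 18 kHz, appears at 11 kHz.
71.6 kHz mod fs = 35.6 kHz.
35.6 kHz > fs/2 = 18 kHz, folds to fs − 35.6 kHz = 0.4 kHz.
42 kHz mod fs = 6 kHz.
6 kHz ≤ fs/2 = 18 kHz, appears at 6 kHz.
43 kHz mod fs = 7 kHz.
7 kHz ≤ fs/2 = 18 kHz, appears at 7 kHz.
114 kHz mod fs = 6 kHz.
6 kHz ≤ fs/2 = 18 kHz, appears at 6 kHz.
42 kHz and 114 kHz both map to 6 kHz.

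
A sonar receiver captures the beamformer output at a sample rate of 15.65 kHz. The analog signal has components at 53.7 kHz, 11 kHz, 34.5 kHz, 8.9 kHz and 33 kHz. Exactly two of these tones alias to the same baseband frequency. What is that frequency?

fs/2 = 7.825 kHz.
53.7 kHz mod fs = 6.75 kHz.
6.75 kHz ≤ fs/2 = 7.825 kHz, appears at 6.75 kHz.
11 kHz > fs/2 = 7.825 kHz, folds to fs − 11 kHz = 4.65 kHz.
34.5 kHz mod fs = 3.2 kHz.
3.2 kHz ≤ fs/2 = 7.825 kHz, appears at 3.2 kHz.
8.9 kHz > fs/2 = 7.825 kHz, folds to fs − 8.9 kHz = 6.75 kHz.
33 kHz mod fs = 1.7 kHz.
1.7 kHz ≤ fs/2 = 7.825 kHz, appears at 1.7 kHz.
8.9 kHz and 53.7 kHz both map to 6.75 kHz.

6.75 kHz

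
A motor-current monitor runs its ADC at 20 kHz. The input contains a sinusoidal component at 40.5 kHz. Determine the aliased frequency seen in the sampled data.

0.5 kHz

40.5 kHz mod fs = 0.5 kHz.
0.5 kHz ≤ fs/2 = 10 kHz, appears at 0.5 kHz.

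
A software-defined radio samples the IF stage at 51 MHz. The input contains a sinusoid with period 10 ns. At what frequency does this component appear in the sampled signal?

2 MHz

T = 10 ns → f = 1/T = 100 MHz.
100 MHz mod fs = 49 MHz.
49 MHz > fs/2 = 25.5 MHz, folds to fs − 49 MHz = 2 MHz.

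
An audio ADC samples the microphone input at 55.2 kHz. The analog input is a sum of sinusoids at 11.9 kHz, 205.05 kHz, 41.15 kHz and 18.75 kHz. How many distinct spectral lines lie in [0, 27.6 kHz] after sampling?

fs/2 = 27.6 kHz.
11.9 kHz ≤ fs/2 = 27.6 kHz, passes unchanged.
205.05 kHz mod fs = 39.45 kHz.
39.45 kHz > fs/2 = 27.6 kHz, folds to fs − 39.45 kHz = 15.75 kHz.
41.15 kHz > fs/2 = 27.6 kHz, folds to fs − 41.15 kHz = 14.05 kHz.
18.75 kHz ≤ fs/2 = 27.6 kHz, passes unchanged.
Distinct values: {11.9 kHz, 14.05 kHz, 15.75 kHz, 18.75 kHz} → 4.

4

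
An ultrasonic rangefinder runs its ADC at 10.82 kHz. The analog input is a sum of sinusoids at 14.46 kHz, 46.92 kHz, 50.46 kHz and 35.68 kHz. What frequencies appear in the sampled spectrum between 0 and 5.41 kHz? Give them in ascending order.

3.22 kHz, 3.64 kHz

fs/2 = 5.41 kHz.
14.46 kHz mod fs = 3.64 kHz.
3.64 kHz ≤ fs/2 = 5.41 kHz, appears at 3.64 kHz.
46.92 kHz mod fs = 3.64 kHz.
3.64 kHz ≤ fs/2 = 5.41 kHz, appears at 3.64 kHz.
50.46 kHz mod fs = 7.18 kHz.
7.18 kHz > fs/2 = 5.41 kHz, folds to fs − 7.18 kHz = 3.64 kHz.
35.68 kHz mod fs = 3.22 kHz.
3.22 kHz ≤ fs/2 = 5.41 kHz, appears at 3.22 kHz.
Distinct values: {3.22 kHz, 3.64 kHz}.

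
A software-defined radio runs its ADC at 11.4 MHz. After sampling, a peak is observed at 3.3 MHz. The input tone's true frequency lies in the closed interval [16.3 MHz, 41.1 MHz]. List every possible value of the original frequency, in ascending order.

19.5 MHz, 26.1 MHz, 30.9 MHz, 37.5 MHz

Frequencies that alias to 3.3 MHz are k·fs ± 3.3 MHz for integer k ≥ 0.
k=0: 3.3 MHz.
k=1: 8.1 MHz, 14.7 MHz.
k=2: 19.5 MHz, 26.1 MHz.
k=3: 30.9 MHz, 37.5 MHz.
k=4: 42.3 MHz, 48.9 MHz.
Within [16.3 MHz, 41.1 MHz]: 19.5 MHz, 26.1 MHz, 30.9 MHz, 37.5 MHz.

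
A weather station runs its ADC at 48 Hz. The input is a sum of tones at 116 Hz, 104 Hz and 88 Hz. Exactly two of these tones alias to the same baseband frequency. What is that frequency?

8 Hz

fs/2 = 24 Hz.
116 Hz mod fs = 20 Hz.
20 Hz ≤ fs/2 = 24 Hz, appears at 20 Hz.
104 Hz mod fs = 8 Hz.
8 Hz ≤ fs/2 = 24 Hz, appears at 8 Hz.
88 Hz mod fs = 40 Hz.
40 Hz > fs/2 = 24 Hz, folds to fs − 40 Hz = 8 Hz.
88 Hz and 104 Hz both map to 8 Hz.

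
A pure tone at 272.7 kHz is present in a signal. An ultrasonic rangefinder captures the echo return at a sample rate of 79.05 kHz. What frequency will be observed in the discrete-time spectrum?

272.7 kHz mod fs = 35.55 kHz.
35.55 kHz ≤ fs/2 = 39.525 kHz, appears at 35.55 kHz.

35.55 kHz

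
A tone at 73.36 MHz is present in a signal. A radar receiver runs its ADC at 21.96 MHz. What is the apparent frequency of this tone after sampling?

73.36 MHz mod fs = 7.48 MHz.
7.48 MHz ≤ fs/2 = 10.98 MHz, appears at 7.48 MHz.

7.48 MHz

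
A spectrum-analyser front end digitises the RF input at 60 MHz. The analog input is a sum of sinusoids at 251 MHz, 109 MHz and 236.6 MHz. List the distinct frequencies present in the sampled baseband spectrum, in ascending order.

fs/2 = 30 MHz.
251 MHz mod fs = 11 MHz.
11 MHz ≤ fs/2 = 30 MHz, appears at 11 MHz.
109 MHz mod fs = 49 MHz.
49 MHz > fs/2 = 30 MHz, folds to fs − 49 MHz = 11 MHz.
236.6 MHz mod fs = 56.6 MHz.
56.6 MHz > fs/2 = 30 MHz, folds to fs − 56.6 MHz = 3.4 MHz.
Distinct values: {3.4 MHz, 11 MHz}.

3.4 MHz, 11 MHz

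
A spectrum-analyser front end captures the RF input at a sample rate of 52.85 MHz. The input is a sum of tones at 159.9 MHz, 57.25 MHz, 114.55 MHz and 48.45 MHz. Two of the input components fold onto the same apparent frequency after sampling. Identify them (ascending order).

fs/2 = 26.425 MHz.
159.9 MHz mod fs = 1.35 MHz.
1.35 MHz ≤ fs/2 = 26.425 MHz, appears at 1.35 MHz.
57.25 MHz mod fs = 4.4 MHz.
4.4 MHz ≤ fs/2 = 26.425 MHz, appears at 4.4 MHz.
114.55 MHz mod fs = 8.85 MHz.
8.85 MHz ≤ fs/2 = 26.425 MHz, appears at 8.85 MHz.
48.45 MHz > fs/2 = 26.425 MHz, folds to fs − 48.45 MHz = 4.4 MHz.
48.45 MHz and 57.25 MHz both map to 4.4 MHz.

48.45 MHz, 57.25 MHz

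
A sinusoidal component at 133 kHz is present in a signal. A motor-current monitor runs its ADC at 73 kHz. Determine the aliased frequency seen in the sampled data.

13 kHz

133 kHz mod fs = 60 kHz.
60 kHz > fs/2 = 36.5 kHz, folds to fs − 60 kHz = 13 kHz.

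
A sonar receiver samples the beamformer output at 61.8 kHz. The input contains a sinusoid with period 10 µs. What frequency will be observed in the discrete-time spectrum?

23.6 kHz

T = 10 µs → f = 1/T = 100 kHz.
100 kHz mod fs = 38.2 kHz.
38.2 kHz > fs/2 = 30.9 kHz, folds to fs − 38.2 kHz = 23.6 kHz.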